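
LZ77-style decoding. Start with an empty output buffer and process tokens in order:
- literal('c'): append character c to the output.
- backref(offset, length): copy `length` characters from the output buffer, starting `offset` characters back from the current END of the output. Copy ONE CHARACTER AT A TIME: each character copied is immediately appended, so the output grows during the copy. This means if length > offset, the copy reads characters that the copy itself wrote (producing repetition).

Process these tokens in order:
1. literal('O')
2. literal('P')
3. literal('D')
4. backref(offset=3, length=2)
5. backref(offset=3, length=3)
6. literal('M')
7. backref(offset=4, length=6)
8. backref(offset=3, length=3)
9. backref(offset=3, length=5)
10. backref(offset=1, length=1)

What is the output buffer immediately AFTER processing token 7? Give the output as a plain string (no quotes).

Answer: OPDOPDOPMDOPMDO

Derivation:
Token 1: literal('O'). Output: "O"
Token 2: literal('P'). Output: "OP"
Token 3: literal('D'). Output: "OPD"
Token 4: backref(off=3, len=2). Copied 'OP' from pos 0. Output: "OPDOP"
Token 5: backref(off=3, len=3). Copied 'DOP' from pos 2. Output: "OPDOPDOP"
Token 6: literal('M'). Output: "OPDOPDOPM"
Token 7: backref(off=4, len=6) (overlapping!). Copied 'DOPMDO' from pos 5. Output: "OPDOPDOPMDOPMDO"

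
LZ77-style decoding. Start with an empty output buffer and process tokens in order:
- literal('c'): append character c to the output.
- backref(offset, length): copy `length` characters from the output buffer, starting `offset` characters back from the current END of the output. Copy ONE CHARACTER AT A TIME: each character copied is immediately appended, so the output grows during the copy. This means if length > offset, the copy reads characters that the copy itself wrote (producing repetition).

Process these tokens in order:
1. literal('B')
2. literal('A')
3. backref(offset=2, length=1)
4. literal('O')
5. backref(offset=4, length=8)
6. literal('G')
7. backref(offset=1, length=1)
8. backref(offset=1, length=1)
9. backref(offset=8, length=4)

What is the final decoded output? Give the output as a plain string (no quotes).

Answer: BABOBABOBABOGGGOBAB

Derivation:
Token 1: literal('B'). Output: "B"
Token 2: literal('A'). Output: "BA"
Token 3: backref(off=2, len=1). Copied 'B' from pos 0. Output: "BAB"
Token 4: literal('O'). Output: "BABO"
Token 5: backref(off=4, len=8) (overlapping!). Copied 'BABOBABO' from pos 0. Output: "BABOBABOBABO"
Token 6: literal('G'). Output: "BABOBABOBABOG"
Token 7: backref(off=1, len=1). Copied 'G' from pos 12. Output: "BABOBABOBABOGG"
Token 8: backref(off=1, len=1). Copied 'G' from pos 13. Output: "BABOBABOBABOGGG"
Token 9: backref(off=8, len=4). Copied 'OBAB' from pos 7. Output: "BABOBABOBABOGGGOBAB"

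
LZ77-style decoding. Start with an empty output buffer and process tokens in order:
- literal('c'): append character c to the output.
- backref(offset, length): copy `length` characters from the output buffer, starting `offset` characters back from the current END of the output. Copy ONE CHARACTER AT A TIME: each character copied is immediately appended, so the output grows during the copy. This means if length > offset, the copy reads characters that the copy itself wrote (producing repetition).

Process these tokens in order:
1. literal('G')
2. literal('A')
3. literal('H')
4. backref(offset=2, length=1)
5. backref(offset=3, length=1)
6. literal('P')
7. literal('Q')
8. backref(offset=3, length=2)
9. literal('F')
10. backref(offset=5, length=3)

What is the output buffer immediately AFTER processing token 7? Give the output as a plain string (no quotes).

Answer: GAHAAPQ

Derivation:
Token 1: literal('G'). Output: "G"
Token 2: literal('A'). Output: "GA"
Token 3: literal('H'). Output: "GAH"
Token 4: backref(off=2, len=1). Copied 'A' from pos 1. Output: "GAHA"
Token 5: backref(off=3, len=1). Copied 'A' from pos 1. Output: "GAHAA"
Token 6: literal('P'). Output: "GAHAAP"
Token 7: literal('Q'). Output: "GAHAAPQ"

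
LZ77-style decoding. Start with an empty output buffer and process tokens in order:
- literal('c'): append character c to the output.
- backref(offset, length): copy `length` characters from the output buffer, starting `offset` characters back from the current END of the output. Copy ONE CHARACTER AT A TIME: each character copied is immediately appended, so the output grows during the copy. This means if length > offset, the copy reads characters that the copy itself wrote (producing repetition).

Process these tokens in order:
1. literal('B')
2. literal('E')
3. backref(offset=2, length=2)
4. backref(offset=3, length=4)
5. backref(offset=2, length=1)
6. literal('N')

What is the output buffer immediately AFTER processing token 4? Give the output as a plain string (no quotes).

Token 1: literal('B'). Output: "B"
Token 2: literal('E'). Output: "BE"
Token 3: backref(off=2, len=2). Copied 'BE' from pos 0. Output: "BEBE"
Token 4: backref(off=3, len=4) (overlapping!). Copied 'EBEE' from pos 1. Output: "BEBEEBEE"

Answer: BEBEEBEE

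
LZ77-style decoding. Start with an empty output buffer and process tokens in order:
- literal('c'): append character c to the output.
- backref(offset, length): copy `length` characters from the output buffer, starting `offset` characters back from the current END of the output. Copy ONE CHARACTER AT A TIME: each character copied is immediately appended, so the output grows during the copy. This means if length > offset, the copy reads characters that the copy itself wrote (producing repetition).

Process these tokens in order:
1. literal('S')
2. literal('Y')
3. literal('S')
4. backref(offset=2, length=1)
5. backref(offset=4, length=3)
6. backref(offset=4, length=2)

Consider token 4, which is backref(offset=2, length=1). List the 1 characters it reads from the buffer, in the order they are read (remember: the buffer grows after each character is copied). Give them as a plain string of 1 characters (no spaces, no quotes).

Answer: Y

Derivation:
Token 1: literal('S'). Output: "S"
Token 2: literal('Y'). Output: "SY"
Token 3: literal('S'). Output: "SYS"
Token 4: backref(off=2, len=1). Buffer before: "SYS" (len 3)
  byte 1: read out[1]='Y', append. Buffer now: "SYSY"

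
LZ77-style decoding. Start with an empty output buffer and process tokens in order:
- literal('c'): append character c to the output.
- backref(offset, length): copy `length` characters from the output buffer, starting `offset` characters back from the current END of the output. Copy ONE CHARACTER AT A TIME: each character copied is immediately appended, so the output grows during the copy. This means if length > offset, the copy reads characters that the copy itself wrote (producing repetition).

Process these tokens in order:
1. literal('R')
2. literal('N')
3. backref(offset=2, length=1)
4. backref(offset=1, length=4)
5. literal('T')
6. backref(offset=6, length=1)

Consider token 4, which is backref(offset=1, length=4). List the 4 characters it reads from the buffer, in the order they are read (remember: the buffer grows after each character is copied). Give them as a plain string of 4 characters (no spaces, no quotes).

Token 1: literal('R'). Output: "R"
Token 2: literal('N'). Output: "RN"
Token 3: backref(off=2, len=1). Copied 'R' from pos 0. Output: "RNR"
Token 4: backref(off=1, len=4). Buffer before: "RNR" (len 3)
  byte 1: read out[2]='R', append. Buffer now: "RNRR"
  byte 2: read out[3]='R', append. Buffer now: "RNRRR"
  byte 3: read out[4]='R', append. Buffer now: "RNRRRR"
  byte 4: read out[5]='R', append. Buffer now: "RNRRRRR"

Answer: RRRR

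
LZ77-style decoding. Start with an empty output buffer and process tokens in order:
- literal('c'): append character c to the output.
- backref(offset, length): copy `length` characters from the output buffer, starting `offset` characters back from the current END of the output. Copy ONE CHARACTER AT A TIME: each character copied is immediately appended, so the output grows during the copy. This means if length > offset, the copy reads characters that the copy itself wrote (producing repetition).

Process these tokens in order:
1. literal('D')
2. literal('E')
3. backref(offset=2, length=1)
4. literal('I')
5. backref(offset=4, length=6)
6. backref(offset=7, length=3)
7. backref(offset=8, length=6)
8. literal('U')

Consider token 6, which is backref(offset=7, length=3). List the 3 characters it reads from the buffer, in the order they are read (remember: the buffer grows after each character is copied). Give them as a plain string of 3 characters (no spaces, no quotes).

Answer: IDE

Derivation:
Token 1: literal('D'). Output: "D"
Token 2: literal('E'). Output: "DE"
Token 3: backref(off=2, len=1). Copied 'D' from pos 0. Output: "DED"
Token 4: literal('I'). Output: "DEDI"
Token 5: backref(off=4, len=6) (overlapping!). Copied 'DEDIDE' from pos 0. Output: "DEDIDEDIDE"
Token 6: backref(off=7, len=3). Buffer before: "DEDIDEDIDE" (len 10)
  byte 1: read out[3]='I', append. Buffer now: "DEDIDEDIDEI"
  byte 2: read out[4]='D', append. Buffer now: "DEDIDEDIDEID"
  byte 3: read out[5]='E', append. Buffer now: "DEDIDEDIDEIDE"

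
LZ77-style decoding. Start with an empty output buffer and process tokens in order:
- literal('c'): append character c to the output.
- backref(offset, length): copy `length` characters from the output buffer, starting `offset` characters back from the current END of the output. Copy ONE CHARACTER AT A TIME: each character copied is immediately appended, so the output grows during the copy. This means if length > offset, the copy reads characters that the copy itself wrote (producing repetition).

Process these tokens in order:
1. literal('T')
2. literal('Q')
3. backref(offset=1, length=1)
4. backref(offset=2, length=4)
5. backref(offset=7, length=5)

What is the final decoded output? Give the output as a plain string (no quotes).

Answer: TQQQQQQTQQQQ

Derivation:
Token 1: literal('T'). Output: "T"
Token 2: literal('Q'). Output: "TQ"
Token 3: backref(off=1, len=1). Copied 'Q' from pos 1. Output: "TQQ"
Token 4: backref(off=2, len=4) (overlapping!). Copied 'QQQQ' from pos 1. Output: "TQQQQQQ"
Token 5: backref(off=7, len=5). Copied 'TQQQQ' from pos 0. Output: "TQQQQQQTQQQQ"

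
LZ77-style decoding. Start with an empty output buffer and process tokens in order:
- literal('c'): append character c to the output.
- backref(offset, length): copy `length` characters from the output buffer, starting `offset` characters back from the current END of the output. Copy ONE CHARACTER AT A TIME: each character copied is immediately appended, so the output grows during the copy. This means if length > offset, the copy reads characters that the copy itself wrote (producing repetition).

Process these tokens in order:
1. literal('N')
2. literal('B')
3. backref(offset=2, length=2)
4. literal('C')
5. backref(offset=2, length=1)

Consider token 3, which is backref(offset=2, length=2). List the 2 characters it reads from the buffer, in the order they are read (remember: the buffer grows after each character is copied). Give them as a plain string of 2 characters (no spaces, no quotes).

Answer: NB

Derivation:
Token 1: literal('N'). Output: "N"
Token 2: literal('B'). Output: "NB"
Token 3: backref(off=2, len=2). Buffer before: "NB" (len 2)
  byte 1: read out[0]='N', append. Buffer now: "NBN"
  byte 2: read out[1]='B', append. Buffer now: "NBNB"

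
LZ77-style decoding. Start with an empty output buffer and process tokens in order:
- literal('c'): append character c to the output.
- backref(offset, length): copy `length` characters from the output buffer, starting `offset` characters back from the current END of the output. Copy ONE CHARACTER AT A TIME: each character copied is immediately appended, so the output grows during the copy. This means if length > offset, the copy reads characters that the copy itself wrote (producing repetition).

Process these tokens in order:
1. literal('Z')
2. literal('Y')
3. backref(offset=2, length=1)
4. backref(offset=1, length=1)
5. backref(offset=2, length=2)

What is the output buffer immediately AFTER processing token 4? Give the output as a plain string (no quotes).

Token 1: literal('Z'). Output: "Z"
Token 2: literal('Y'). Output: "ZY"
Token 3: backref(off=2, len=1). Copied 'Z' from pos 0. Output: "ZYZ"
Token 4: backref(off=1, len=1). Copied 'Z' from pos 2. Output: "ZYZZ"

Answer: ZYZZ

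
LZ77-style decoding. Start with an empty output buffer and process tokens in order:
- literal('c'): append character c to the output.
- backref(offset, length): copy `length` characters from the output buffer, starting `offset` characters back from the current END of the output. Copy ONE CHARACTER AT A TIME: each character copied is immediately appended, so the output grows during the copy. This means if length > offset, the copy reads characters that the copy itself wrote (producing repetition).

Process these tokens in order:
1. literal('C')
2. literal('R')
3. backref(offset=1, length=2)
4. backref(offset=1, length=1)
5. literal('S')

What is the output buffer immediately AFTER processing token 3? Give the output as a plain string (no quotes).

Answer: CRRR

Derivation:
Token 1: literal('C'). Output: "C"
Token 2: literal('R'). Output: "CR"
Token 3: backref(off=1, len=2) (overlapping!). Copied 'RR' from pos 1. Output: "CRRR"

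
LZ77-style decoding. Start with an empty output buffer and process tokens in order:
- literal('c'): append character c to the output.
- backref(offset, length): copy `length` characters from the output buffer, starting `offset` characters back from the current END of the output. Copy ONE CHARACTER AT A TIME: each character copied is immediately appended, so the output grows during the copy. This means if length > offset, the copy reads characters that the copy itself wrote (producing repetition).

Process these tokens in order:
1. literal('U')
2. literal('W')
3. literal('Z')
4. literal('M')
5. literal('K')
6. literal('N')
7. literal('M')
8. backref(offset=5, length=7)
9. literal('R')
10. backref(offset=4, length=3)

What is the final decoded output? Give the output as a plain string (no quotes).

Answer: UWZMKNMZMKNMZMRMZM

Derivation:
Token 1: literal('U'). Output: "U"
Token 2: literal('W'). Output: "UW"
Token 3: literal('Z'). Output: "UWZ"
Token 4: literal('M'). Output: "UWZM"
Token 5: literal('K'). Output: "UWZMK"
Token 6: literal('N'). Output: "UWZMKN"
Token 7: literal('M'). Output: "UWZMKNM"
Token 8: backref(off=5, len=7) (overlapping!). Copied 'ZMKNMZM' from pos 2. Output: "UWZMKNMZMKNMZM"
Token 9: literal('R'). Output: "UWZMKNMZMKNMZMR"
Token 10: backref(off=4, len=3). Copied 'MZM' from pos 11. Output: "UWZMKNMZMKNMZMRMZM"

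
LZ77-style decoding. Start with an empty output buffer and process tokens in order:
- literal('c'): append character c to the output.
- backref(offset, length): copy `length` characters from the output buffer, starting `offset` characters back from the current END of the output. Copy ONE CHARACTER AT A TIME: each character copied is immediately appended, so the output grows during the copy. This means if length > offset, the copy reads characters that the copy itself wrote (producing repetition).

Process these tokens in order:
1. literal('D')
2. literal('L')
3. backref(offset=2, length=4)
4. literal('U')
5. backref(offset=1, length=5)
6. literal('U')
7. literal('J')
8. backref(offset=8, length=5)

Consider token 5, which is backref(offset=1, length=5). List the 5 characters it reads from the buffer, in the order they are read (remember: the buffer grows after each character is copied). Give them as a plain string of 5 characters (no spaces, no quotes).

Answer: UUUUU

Derivation:
Token 1: literal('D'). Output: "D"
Token 2: literal('L'). Output: "DL"
Token 3: backref(off=2, len=4) (overlapping!). Copied 'DLDL' from pos 0. Output: "DLDLDL"
Token 4: literal('U'). Output: "DLDLDLU"
Token 5: backref(off=1, len=5). Buffer before: "DLDLDLU" (len 7)
  byte 1: read out[6]='U', append. Buffer now: "DLDLDLUU"
  byte 2: read out[7]='U', append. Buffer now: "DLDLDLUUU"
  byte 3: read out[8]='U', append. Buffer now: "DLDLDLUUUU"
  byte 4: read out[9]='U', append. Buffer now: "DLDLDLUUUUU"
  byte 5: read out[10]='U', append. Buffer now: "DLDLDLUUUUUU"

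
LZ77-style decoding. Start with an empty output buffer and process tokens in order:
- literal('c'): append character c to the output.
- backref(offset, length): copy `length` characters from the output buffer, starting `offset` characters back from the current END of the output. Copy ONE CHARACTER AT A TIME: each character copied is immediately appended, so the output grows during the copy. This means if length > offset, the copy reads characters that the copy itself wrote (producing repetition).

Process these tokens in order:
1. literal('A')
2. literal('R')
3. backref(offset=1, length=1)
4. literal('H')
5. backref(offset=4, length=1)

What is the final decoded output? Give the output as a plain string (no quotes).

Answer: ARRHA

Derivation:
Token 1: literal('A'). Output: "A"
Token 2: literal('R'). Output: "AR"
Token 3: backref(off=1, len=1). Copied 'R' from pos 1. Output: "ARR"
Token 4: literal('H'). Output: "ARRH"
Token 5: backref(off=4, len=1). Copied 'A' from pos 0. Output: "ARRHA"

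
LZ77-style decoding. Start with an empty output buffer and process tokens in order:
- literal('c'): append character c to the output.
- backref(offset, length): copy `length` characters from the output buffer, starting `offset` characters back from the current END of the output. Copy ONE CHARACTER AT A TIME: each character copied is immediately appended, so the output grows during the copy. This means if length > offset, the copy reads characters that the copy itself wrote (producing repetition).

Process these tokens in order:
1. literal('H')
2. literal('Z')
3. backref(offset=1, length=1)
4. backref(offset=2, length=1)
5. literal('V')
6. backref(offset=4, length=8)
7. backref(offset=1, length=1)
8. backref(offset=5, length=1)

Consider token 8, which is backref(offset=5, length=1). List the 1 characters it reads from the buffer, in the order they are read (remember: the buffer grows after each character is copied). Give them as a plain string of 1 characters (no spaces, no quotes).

Token 1: literal('H'). Output: "H"
Token 2: literal('Z'). Output: "HZ"
Token 3: backref(off=1, len=1). Copied 'Z' from pos 1. Output: "HZZ"
Token 4: backref(off=2, len=1). Copied 'Z' from pos 1. Output: "HZZZ"
Token 5: literal('V'). Output: "HZZZV"
Token 6: backref(off=4, len=8) (overlapping!). Copied 'ZZZVZZZV' from pos 1. Output: "HZZZVZZZVZZZV"
Token 7: backref(off=1, len=1). Copied 'V' from pos 12. Output: "HZZZVZZZVZZZVV"
Token 8: backref(off=5, len=1). Buffer before: "HZZZVZZZVZZZVV" (len 14)
  byte 1: read out[9]='Z', append. Buffer now: "HZZZVZZZVZZZVVZ"

Answer: Z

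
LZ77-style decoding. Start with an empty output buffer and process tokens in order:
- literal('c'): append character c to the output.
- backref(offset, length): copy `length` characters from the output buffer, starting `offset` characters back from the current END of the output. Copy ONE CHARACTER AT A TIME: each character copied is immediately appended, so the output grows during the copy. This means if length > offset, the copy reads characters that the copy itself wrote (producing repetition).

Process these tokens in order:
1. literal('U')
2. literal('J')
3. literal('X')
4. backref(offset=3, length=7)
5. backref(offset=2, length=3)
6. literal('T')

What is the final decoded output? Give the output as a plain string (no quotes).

Answer: UJXUJXUJXUXUXT

Derivation:
Token 1: literal('U'). Output: "U"
Token 2: literal('J'). Output: "UJ"
Token 3: literal('X'). Output: "UJX"
Token 4: backref(off=3, len=7) (overlapping!). Copied 'UJXUJXU' from pos 0. Output: "UJXUJXUJXU"
Token 5: backref(off=2, len=3) (overlapping!). Copied 'XUX' from pos 8. Output: "UJXUJXUJXUXUX"
Token 6: literal('T'). Output: "UJXUJXUJXUXUXT"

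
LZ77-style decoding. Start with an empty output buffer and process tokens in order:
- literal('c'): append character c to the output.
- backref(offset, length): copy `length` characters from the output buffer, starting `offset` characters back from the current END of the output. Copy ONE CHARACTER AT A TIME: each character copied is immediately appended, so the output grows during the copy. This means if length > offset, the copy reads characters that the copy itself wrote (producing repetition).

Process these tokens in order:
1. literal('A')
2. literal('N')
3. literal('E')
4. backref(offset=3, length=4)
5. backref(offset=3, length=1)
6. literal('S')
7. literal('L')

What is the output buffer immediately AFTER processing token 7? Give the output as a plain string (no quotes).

Answer: ANEANEANSL

Derivation:
Token 1: literal('A'). Output: "A"
Token 2: literal('N'). Output: "AN"
Token 3: literal('E'). Output: "ANE"
Token 4: backref(off=3, len=4) (overlapping!). Copied 'ANEA' from pos 0. Output: "ANEANEA"
Token 5: backref(off=3, len=1). Copied 'N' from pos 4. Output: "ANEANEAN"
Token 6: literal('S'). Output: "ANEANEANS"
Token 7: literal('L'). Output: "ANEANEANSL"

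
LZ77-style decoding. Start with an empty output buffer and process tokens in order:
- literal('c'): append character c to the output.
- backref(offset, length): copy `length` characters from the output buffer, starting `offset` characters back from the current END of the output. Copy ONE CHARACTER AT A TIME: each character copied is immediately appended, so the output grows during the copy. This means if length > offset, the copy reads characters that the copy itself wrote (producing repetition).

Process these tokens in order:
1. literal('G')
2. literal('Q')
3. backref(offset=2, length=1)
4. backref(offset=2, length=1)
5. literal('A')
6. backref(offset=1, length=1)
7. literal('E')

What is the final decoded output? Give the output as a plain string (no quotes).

Token 1: literal('G'). Output: "G"
Token 2: literal('Q'). Output: "GQ"
Token 3: backref(off=2, len=1). Copied 'G' from pos 0. Output: "GQG"
Token 4: backref(off=2, len=1). Copied 'Q' from pos 1. Output: "GQGQ"
Token 5: literal('A'). Output: "GQGQA"
Token 6: backref(off=1, len=1). Copied 'A' from pos 4. Output: "GQGQAA"
Token 7: literal('E'). Output: "GQGQAAE"

Answer: GQGQAAE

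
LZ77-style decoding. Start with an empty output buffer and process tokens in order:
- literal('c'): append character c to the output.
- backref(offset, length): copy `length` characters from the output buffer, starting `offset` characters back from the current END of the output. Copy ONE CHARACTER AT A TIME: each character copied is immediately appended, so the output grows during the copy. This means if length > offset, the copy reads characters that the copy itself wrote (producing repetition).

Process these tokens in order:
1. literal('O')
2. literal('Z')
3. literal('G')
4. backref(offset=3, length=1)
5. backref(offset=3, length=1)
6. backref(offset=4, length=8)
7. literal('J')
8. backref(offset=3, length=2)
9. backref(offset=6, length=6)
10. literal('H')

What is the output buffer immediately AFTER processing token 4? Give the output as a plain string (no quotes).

Token 1: literal('O'). Output: "O"
Token 2: literal('Z'). Output: "OZ"
Token 3: literal('G'). Output: "OZG"
Token 4: backref(off=3, len=1). Copied 'O' from pos 0. Output: "OZGO"

Answer: OZGO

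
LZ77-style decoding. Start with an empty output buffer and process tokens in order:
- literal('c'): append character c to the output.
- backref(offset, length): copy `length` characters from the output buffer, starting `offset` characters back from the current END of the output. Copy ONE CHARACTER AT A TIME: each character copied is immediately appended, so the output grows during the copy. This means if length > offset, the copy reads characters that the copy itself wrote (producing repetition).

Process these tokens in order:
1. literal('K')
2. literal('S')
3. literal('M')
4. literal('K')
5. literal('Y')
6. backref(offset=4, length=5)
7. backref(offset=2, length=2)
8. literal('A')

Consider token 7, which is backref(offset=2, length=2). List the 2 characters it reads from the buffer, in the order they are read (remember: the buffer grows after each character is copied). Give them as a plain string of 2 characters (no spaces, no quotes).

Token 1: literal('K'). Output: "K"
Token 2: literal('S'). Output: "KS"
Token 3: literal('M'). Output: "KSM"
Token 4: literal('K'). Output: "KSMK"
Token 5: literal('Y'). Output: "KSMKY"
Token 6: backref(off=4, len=5) (overlapping!). Copied 'SMKYS' from pos 1. Output: "KSMKYSMKYS"
Token 7: backref(off=2, len=2). Buffer before: "KSMKYSMKYS" (len 10)
  byte 1: read out[8]='Y', append. Buffer now: "KSMKYSMKYSY"
  byte 2: read out[9]='S', append. Buffer now: "KSMKYSMKYSYS"

Answer: YS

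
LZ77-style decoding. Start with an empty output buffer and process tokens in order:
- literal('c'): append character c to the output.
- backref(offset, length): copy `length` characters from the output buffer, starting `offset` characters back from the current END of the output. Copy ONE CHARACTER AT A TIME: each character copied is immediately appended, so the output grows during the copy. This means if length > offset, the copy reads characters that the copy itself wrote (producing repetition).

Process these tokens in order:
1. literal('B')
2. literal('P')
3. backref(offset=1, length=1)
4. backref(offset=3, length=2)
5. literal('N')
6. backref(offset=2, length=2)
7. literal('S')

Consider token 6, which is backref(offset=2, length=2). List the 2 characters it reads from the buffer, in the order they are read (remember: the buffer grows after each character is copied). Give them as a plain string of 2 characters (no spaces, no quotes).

Token 1: literal('B'). Output: "B"
Token 2: literal('P'). Output: "BP"
Token 3: backref(off=1, len=1). Copied 'P' from pos 1. Output: "BPP"
Token 4: backref(off=3, len=2). Copied 'BP' from pos 0. Output: "BPPBP"
Token 5: literal('N'). Output: "BPPBPN"
Token 6: backref(off=2, len=2). Buffer before: "BPPBPN" (len 6)
  byte 1: read out[4]='P', append. Buffer now: "BPPBPNP"
  byte 2: read out[5]='N', append. Buffer now: "BPPBPNPN"

Answer: PN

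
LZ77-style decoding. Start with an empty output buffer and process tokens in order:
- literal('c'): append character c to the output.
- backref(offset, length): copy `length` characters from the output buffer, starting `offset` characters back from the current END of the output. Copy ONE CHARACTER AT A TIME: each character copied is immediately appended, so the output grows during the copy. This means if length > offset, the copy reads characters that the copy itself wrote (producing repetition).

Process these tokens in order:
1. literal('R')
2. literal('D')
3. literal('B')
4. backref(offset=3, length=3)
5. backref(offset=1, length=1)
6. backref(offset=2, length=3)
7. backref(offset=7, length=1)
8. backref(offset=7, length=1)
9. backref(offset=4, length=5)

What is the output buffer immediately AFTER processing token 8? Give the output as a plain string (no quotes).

Answer: RDBRDBBBBBRD

Derivation:
Token 1: literal('R'). Output: "R"
Token 2: literal('D'). Output: "RD"
Token 3: literal('B'). Output: "RDB"
Token 4: backref(off=3, len=3). Copied 'RDB' from pos 0. Output: "RDBRDB"
Token 5: backref(off=1, len=1). Copied 'B' from pos 5. Output: "RDBRDBB"
Token 6: backref(off=2, len=3) (overlapping!). Copied 'BBB' from pos 5. Output: "RDBRDBBBBB"
Token 7: backref(off=7, len=1). Copied 'R' from pos 3. Output: "RDBRDBBBBBR"
Token 8: backref(off=7, len=1). Copied 'D' from pos 4. Output: "RDBRDBBBBBRD"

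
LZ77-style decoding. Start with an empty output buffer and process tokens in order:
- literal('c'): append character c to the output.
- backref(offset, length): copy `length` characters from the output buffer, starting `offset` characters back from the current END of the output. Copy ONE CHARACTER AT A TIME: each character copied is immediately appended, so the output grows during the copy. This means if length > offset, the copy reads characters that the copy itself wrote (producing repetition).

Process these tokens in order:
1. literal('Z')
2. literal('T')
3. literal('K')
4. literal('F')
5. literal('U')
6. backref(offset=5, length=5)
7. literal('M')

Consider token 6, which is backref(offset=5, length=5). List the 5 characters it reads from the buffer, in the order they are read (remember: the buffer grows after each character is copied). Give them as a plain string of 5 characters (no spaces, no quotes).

Answer: ZTKFU

Derivation:
Token 1: literal('Z'). Output: "Z"
Token 2: literal('T'). Output: "ZT"
Token 3: literal('K'). Output: "ZTK"
Token 4: literal('F'). Output: "ZTKF"
Token 5: literal('U'). Output: "ZTKFU"
Token 6: backref(off=5, len=5). Buffer before: "ZTKFU" (len 5)
  byte 1: read out[0]='Z', append. Buffer now: "ZTKFUZ"
  byte 2: read out[1]='T', append. Buffer now: "ZTKFUZT"
  byte 3: read out[2]='K', append. Buffer now: "ZTKFUZTK"
  byte 4: read out[3]='F', append. Buffer now: "ZTKFUZTKF"
  byte 5: read out[4]='U', append. Buffer now: "ZTKFUZTKFU"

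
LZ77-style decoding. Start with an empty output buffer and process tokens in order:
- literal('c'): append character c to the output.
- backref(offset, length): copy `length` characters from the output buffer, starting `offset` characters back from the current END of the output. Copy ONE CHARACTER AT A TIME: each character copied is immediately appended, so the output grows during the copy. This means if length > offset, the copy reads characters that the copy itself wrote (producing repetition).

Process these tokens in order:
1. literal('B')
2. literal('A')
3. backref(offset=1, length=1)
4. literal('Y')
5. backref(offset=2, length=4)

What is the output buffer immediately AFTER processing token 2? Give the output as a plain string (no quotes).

Answer: BA

Derivation:
Token 1: literal('B'). Output: "B"
Token 2: literal('A'). Output: "BA"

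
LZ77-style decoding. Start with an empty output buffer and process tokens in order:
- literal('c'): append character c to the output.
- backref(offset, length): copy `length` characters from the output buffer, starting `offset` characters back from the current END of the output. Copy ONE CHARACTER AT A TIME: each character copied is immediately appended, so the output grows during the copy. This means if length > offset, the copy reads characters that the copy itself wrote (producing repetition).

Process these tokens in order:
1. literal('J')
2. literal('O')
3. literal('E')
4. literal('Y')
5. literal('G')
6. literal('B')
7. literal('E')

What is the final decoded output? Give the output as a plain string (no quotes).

Answer: JOEYGBE

Derivation:
Token 1: literal('J'). Output: "J"
Token 2: literal('O'). Output: "JO"
Token 3: literal('E'). Output: "JOE"
Token 4: literal('Y'). Output: "JOEY"
Token 5: literal('G'). Output: "JOEYG"
Token 6: literal('B'). Output: "JOEYGB"
Token 7: literal('E'). Output: "JOEYGBE"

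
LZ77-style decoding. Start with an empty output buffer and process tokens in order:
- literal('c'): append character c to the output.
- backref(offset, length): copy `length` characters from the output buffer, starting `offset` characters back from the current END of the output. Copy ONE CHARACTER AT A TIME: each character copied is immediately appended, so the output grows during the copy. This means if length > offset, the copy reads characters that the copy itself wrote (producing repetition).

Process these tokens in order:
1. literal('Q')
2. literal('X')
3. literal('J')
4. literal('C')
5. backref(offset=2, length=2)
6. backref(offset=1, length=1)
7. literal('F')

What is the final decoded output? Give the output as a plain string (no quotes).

Token 1: literal('Q'). Output: "Q"
Token 2: literal('X'). Output: "QX"
Token 3: literal('J'). Output: "QXJ"
Token 4: literal('C'). Output: "QXJC"
Token 5: backref(off=2, len=2). Copied 'JC' from pos 2. Output: "QXJCJC"
Token 6: backref(off=1, len=1). Copied 'C' from pos 5. Output: "QXJCJCC"
Token 7: literal('F'). Output: "QXJCJCCF"

Answer: QXJCJCCF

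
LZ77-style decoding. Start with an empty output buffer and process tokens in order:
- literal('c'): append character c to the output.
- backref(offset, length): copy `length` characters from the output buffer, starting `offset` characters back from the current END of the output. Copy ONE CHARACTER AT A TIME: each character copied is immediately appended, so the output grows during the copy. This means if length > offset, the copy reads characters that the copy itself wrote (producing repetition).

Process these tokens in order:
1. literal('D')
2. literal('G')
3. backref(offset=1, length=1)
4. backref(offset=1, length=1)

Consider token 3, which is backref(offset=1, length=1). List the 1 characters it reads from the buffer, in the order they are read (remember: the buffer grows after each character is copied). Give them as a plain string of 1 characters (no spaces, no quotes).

Token 1: literal('D'). Output: "D"
Token 2: literal('G'). Output: "DG"
Token 3: backref(off=1, len=1). Buffer before: "DG" (len 2)
  byte 1: read out[1]='G', append. Buffer now: "DGG"

Answer: G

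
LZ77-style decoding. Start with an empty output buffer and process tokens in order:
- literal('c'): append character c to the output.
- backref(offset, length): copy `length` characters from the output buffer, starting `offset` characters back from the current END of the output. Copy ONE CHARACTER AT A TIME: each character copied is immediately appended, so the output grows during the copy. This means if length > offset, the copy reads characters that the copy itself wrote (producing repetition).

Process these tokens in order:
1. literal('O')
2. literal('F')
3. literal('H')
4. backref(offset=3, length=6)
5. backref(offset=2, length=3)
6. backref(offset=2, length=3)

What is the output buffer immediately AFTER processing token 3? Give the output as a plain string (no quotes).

Answer: OFH

Derivation:
Token 1: literal('O'). Output: "O"
Token 2: literal('F'). Output: "OF"
Token 3: literal('H'). Output: "OFH"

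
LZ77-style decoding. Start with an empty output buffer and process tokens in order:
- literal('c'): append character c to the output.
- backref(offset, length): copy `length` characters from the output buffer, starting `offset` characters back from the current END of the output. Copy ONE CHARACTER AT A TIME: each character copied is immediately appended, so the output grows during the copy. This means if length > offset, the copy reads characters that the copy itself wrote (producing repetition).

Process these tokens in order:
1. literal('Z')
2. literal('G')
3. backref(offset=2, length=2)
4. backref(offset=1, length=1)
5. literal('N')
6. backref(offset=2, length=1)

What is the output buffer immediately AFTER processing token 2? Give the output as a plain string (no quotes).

Answer: ZG

Derivation:
Token 1: literal('Z'). Output: "Z"
Token 2: literal('G'). Output: "ZG"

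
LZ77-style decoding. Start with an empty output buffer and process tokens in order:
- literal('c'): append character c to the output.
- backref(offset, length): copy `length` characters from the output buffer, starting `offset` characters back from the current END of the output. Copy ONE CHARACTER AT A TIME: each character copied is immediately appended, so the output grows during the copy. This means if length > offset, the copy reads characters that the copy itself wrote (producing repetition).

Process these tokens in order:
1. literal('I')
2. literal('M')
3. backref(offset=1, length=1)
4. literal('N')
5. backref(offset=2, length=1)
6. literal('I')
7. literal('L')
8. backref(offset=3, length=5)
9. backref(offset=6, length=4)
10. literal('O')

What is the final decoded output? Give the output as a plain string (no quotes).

Answer: IMMNMILMILMILMILO

Derivation:
Token 1: literal('I'). Output: "I"
Token 2: literal('M'). Output: "IM"
Token 3: backref(off=1, len=1). Copied 'M' from pos 1. Output: "IMM"
Token 4: literal('N'). Output: "IMMN"
Token 5: backref(off=2, len=1). Copied 'M' from pos 2. Output: "IMMNM"
Token 6: literal('I'). Output: "IMMNMI"
Token 7: literal('L'). Output: "IMMNMIL"
Token 8: backref(off=3, len=5) (overlapping!). Copied 'MILMI' from pos 4. Output: "IMMNMILMILMI"
Token 9: backref(off=6, len=4). Copied 'LMIL' from pos 6. Output: "IMMNMILMILMILMIL"
Token 10: literal('O'). Output: "IMMNMILMILMILMILO"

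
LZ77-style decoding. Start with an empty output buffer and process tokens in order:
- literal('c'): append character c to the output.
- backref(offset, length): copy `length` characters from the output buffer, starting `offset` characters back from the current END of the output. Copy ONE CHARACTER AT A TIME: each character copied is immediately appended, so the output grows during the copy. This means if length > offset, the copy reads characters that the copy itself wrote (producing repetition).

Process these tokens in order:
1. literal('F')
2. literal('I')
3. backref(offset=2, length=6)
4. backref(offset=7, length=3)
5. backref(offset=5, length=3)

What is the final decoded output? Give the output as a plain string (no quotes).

Answer: FIFIFIFIIFIFII

Derivation:
Token 1: literal('F'). Output: "F"
Token 2: literal('I'). Output: "FI"
Token 3: backref(off=2, len=6) (overlapping!). Copied 'FIFIFI' from pos 0. Output: "FIFIFIFI"
Token 4: backref(off=7, len=3). Copied 'IFI' from pos 1. Output: "FIFIFIFIIFI"
Token 5: backref(off=5, len=3). Copied 'FII' from pos 6. Output: "FIFIFIFIIFIFII"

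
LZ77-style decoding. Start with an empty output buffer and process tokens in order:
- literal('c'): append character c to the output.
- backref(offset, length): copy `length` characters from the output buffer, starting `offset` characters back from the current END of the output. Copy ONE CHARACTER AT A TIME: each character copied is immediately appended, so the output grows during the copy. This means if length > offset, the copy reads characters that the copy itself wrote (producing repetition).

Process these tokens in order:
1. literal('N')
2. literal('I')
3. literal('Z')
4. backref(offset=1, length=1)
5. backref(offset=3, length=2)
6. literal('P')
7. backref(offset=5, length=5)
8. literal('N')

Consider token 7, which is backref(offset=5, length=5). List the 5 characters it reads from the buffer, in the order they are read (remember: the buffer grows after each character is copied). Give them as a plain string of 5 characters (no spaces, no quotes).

Answer: ZZIZP

Derivation:
Token 1: literal('N'). Output: "N"
Token 2: literal('I'). Output: "NI"
Token 3: literal('Z'). Output: "NIZ"
Token 4: backref(off=1, len=1). Copied 'Z' from pos 2. Output: "NIZZ"
Token 5: backref(off=3, len=2). Copied 'IZ' from pos 1. Output: "NIZZIZ"
Token 6: literal('P'). Output: "NIZZIZP"
Token 7: backref(off=5, len=5). Buffer before: "NIZZIZP" (len 7)
  byte 1: read out[2]='Z', append. Buffer now: "NIZZIZPZ"
  byte 2: read out[3]='Z', append. Buffer now: "NIZZIZPZZ"
  byte 3: read out[4]='I', append. Buffer now: "NIZZIZPZZI"
  byte 4: read out[5]='Z', append. Buffer now: "NIZZIZPZZIZ"
  byte 5: read out[6]='P', append. Buffer now: "NIZZIZPZZIZP"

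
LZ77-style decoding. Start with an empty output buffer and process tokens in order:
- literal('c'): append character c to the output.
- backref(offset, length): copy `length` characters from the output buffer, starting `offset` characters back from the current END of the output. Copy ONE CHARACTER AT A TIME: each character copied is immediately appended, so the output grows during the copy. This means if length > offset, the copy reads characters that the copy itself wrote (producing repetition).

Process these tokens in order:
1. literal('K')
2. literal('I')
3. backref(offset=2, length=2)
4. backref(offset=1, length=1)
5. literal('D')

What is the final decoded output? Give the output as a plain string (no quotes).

Answer: KIKIID

Derivation:
Token 1: literal('K'). Output: "K"
Token 2: literal('I'). Output: "KI"
Token 3: backref(off=2, len=2). Copied 'KI' from pos 0. Output: "KIKI"
Token 4: backref(off=1, len=1). Copied 'I' from pos 3. Output: "KIKII"
Token 5: literal('D'). Output: "KIKIID"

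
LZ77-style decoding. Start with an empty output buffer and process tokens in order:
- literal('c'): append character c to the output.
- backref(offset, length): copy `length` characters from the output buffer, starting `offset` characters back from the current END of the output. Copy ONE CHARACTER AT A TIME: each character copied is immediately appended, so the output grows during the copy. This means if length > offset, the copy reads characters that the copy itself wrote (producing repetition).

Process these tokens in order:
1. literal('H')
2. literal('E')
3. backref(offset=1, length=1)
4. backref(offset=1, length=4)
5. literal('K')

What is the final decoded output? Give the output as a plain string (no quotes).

Answer: HEEEEEEK

Derivation:
Token 1: literal('H'). Output: "H"
Token 2: literal('E'). Output: "HE"
Token 3: backref(off=1, len=1). Copied 'E' from pos 1. Output: "HEE"
Token 4: backref(off=1, len=4) (overlapping!). Copied 'EEEE' from pos 2. Output: "HEEEEEE"
Token 5: literal('K'). Output: "HEEEEEEK"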